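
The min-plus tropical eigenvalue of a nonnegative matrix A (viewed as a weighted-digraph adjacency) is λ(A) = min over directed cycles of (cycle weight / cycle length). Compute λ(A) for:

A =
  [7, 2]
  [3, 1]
λ(A) = 1

Enumerate directed cycles and compute their means (weight / length). Sample:
  cycle 0 → 0: weight = 7, length = 1, mean = 7/1 ≈ 7.000
  cycle 1 → 1: weight = 1, length = 1, mean = 1/1 ≈ 1.000
  cycle 0 → 1 → 0: weight = 5, length = 2, mean = 5/2 ≈ 2.500
  cycle 1 → 0 → 1: weight = 5, length = 2, mean = 5/2 ≈ 2.500
Minimum mean = 1.000, attained e.g. along the cycle 1 → 1 with weight 1 and length 1. So λ(A) = 1/1 = 1.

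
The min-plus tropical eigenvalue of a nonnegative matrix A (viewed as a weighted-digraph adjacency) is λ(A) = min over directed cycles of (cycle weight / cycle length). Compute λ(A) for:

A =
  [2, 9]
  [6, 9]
λ(A) = 2

Enumerate directed cycles and compute their means (weight / length). Sample:
  cycle 0 → 0: weight = 2, length = 1, mean = 2/1 ≈ 2.000
  cycle 1 → 1: weight = 9, length = 1, mean = 9/1 ≈ 9.000
  cycle 0 → 1 → 0: weight = 15, length = 2, mean = 15/2 ≈ 7.500
  cycle 1 → 0 → 1: weight = 15, length = 2, mean = 15/2 ≈ 7.500
Minimum mean = 2.000, attained e.g. along the cycle 0 → 0 with weight 2 and length 1. So λ(A) = 2/1 = 2.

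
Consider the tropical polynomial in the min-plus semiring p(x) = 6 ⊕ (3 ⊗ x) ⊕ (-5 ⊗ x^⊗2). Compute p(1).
p(1) = -3

A tropical monomial a ⊗ x^⊗i evaluates to a + i · x. Evaluating each term at x = 1:
  Term 0 contributes 6 + 0 · 1 = 6
  Term 1 contributes 3 + 1 · 1 = 4
  Term 2 contributes -5 + 2 · 1 = -3
p(1) = ⊕ of these = min[6, 4, -3] = -3.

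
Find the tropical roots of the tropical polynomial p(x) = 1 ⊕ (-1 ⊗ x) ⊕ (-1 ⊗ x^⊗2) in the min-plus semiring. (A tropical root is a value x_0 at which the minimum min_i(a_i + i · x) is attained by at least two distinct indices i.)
Roots: {0, 2}

Each tropical root is a break point of the lower envelope of the lines y = a_i + i · x (there are 3 lines, with slopes 0, 1, ..., 2). Only the lines that attain the minimum somewhere contribute to roots; other lines are dominated. Here the surviving (envelope) indices are i = 2, i = 1, i = 0.
Intersections between consecutive envelope lines give the roots: for adjacent envelope indices i < j the intersection is x = (a_i − a_j) / (j − i). Reading off the sorted break points: {0, 2}.
Verification: at each break x_0, at least two indices attain the minimum of min_i(a_i + i · x_0).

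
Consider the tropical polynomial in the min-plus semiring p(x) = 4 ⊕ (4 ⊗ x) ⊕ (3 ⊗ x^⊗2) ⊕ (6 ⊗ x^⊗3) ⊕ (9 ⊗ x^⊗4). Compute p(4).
p(4) = 4

A tropical monomial a ⊗ x^⊗i evaluates to a + i · x. Evaluating each term at x = 4:
  Term 0 contributes 4 + 0 · 4 = 4
  Term 1 contributes 4 + 1 · 4 = 8
  Term 2 contributes 3 + 2 · 4 = 11
  Term 3 contributes 6 + 3 · 4 = 18
  Term 4 contributes 9 + 4 · 4 = 25
p(4) = ⊕ of these = min[4, 8, 11, 18, 25] = 4.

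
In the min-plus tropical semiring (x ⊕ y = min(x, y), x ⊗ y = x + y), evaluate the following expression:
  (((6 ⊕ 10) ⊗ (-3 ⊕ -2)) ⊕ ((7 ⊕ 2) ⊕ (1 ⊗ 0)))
(((6 ⊕ 10) ⊗ (-3 ⊕ -2)) ⊕ ((7 ⊕ 2) ⊕ (1 ⊗ 0))) = 1

Expand innermost to outermost. Recall ⊕ takes the minimum of its arguments and ⊗ takes their sum. Working out the expression (((6 ⊕ 10) ⊗ (-3 ⊕ -2)) ⊕ ((7 ⊕ 2) ⊕ (1 ⊗ 0))) gives 1.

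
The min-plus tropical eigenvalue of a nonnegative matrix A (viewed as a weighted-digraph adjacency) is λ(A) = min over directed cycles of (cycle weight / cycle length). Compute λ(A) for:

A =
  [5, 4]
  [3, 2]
λ(A) = 2

Enumerate directed cycles and compute their means (weight / length). Sample:
  cycle 0 → 0: weight = 5, length = 1, mean = 5/1 ≈ 5.000
  cycle 1 → 1: weight = 2, length = 1, mean = 2/1 ≈ 2.000
  cycle 0 → 1 → 0: weight = 7, length = 2, mean = 7/2 ≈ 3.500
  cycle 1 → 0 → 1: weight = 7, length = 2, mean = 7/2 ≈ 3.500
Minimum mean = 2.000, attained e.g. along the cycle 1 → 1 with weight 2 and length 1. So λ(A) = 2/1 = 2.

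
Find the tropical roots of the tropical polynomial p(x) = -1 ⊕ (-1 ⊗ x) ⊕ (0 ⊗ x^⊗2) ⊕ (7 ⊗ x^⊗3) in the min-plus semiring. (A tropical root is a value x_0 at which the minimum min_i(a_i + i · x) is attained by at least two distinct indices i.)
Roots: {-7, -1, 0}

Each tropical root is a break point of the lower envelope of the lines y = a_i + i · x (there are 4 lines, with slopes 0, 1, ..., 3). Only the lines that attain the minimum somewhere contribute to roots; other lines are dominated. Here the surviving (envelope) indices are i = 3, i = 2, i = 1, i = 0.
Intersections between consecutive envelope lines give the roots: for adjacent envelope indices i < j the intersection is x = (a_i − a_j) / (j − i). Reading off the sorted break points: {-7, -1, 0}.
Verification: at each break x_0, at least two indices attain the minimum of min_i(a_i + i · x_0).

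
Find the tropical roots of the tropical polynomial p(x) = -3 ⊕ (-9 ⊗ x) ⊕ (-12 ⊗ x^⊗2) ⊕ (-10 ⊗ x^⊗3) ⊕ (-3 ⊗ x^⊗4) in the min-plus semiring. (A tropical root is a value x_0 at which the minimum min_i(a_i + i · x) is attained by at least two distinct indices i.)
Roots: {-7, -2, 3, 6}

Each tropical root is a break point of the lower envelope of the lines y = a_i + i · x (there are 5 lines, with slopes 0, 1, ..., 4). Only the lines that attain the minimum somewhere contribute to roots; other lines are dominated. Here the surviving (envelope) indices are i = 4, i = 3, i = 2, i = 1, i = 0.
Intersections between consecutive envelope lines give the roots: for adjacent envelope indices i < j the intersection is x = (a_i − a_j) / (j − i). Reading off the sorted break points: {-7, -2, 3, 6}.
Verification: at each break x_0, at least two indices attain the minimum of min_i(a_i + i · x_0).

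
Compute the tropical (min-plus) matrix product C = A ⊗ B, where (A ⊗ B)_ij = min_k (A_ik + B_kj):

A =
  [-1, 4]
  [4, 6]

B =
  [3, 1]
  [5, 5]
A ⊗ B =
  [2, 0]
  [7, 5]

Apply the min-plus product entry-by-entry:
  C[0][0] = min over k of (A[0][0] + B[0][0] = -1 + 3 = 2, A[0][1] + B[1][0] = 4 + 5 = 9) = 2 (attained at k = 0)
  C[0][1] = min over k of (A[0][0] + B[0][1] = -1 + 1 = 0, A[0][1] + B[1][1] = 4 + 5 = 9) = 0 (attained at k = 0)
  C[1][0] = min over k of (A[1][0] + B[0][0] = 4 + 3 = 7, A[1][1] + B[1][0] = 6 + 5 = 11) = 7 (attained at k = 0)
  C[1][1] = min over k of (A[1][0] + B[0][1] = 4 + 1 = 5, A[1][1] + B[1][1] = 6 + 5 = 11) = 5 (attained at k = 0)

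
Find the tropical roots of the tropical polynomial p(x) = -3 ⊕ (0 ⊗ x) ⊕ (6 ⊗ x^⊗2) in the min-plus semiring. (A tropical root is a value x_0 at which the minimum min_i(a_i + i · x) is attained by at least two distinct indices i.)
Roots: {-6, -3}

Each tropical root is a break point of the lower envelope of the lines y = a_i + i · x (there are 3 lines, with slopes 0, 1, ..., 2). Only the lines that attain the minimum somewhere contribute to roots; other lines are dominated. Here the surviving (envelope) indices are i = 2, i = 1, i = 0.
Intersections between consecutive envelope lines give the roots: for adjacent envelope indices i < j the intersection is x = (a_i − a_j) / (j − i). Reading off the sorted break points: {-6, -3}.
Verification: at each break x_0, at least two indices attain the minimum of min_i(a_i + i · x_0).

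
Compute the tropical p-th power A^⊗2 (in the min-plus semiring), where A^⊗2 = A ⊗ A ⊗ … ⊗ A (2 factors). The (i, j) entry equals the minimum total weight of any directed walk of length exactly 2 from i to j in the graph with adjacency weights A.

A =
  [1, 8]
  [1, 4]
A^⊗2 =
  [2, 9]
  [2, 8]

Each entry (A^⊗2)_ij equals the minimum over all length-2 walks i = v_0 → v_1 → … → v_2 = j of Σ_t A[v_t][v_{t+1}]. For example, for (i, j) = (0, 1) we minimise over 2 possible intermediate vertex sequences; the minimum is 9, attained along the walk 0 → 0 → 1.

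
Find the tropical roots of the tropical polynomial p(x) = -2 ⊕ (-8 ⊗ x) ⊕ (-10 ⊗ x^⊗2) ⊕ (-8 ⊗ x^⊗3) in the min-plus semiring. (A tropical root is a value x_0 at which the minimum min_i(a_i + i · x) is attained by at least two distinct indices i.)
Roots: {-2, 2, 6}

Each tropical root is a break point of the lower envelope of the lines y = a_i + i · x (there are 4 lines, with slopes 0, 1, ..., 3). Only the lines that attain the minimum somewhere contribute to roots; other lines are dominated. Here the surviving (envelope) indices are i = 3, i = 2, i = 1, i = 0.
Intersections between consecutive envelope lines give the roots: for adjacent envelope indices i < j the intersection is x = (a_i − a_j) / (j − i). Reading off the sorted break points: {-2, 2, 6}.
Verification: at each break x_0, at least two indices attain the minimum of min_i(a_i + i · x_0).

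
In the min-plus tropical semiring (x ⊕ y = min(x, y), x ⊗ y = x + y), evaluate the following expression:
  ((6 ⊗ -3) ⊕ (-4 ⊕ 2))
((6 ⊗ -3) ⊕ (-4 ⊕ 2)) = -4

Expand innermost to outermost. Recall ⊕ takes the minimum of its arguments and ⊗ takes their sum. Working out the expression ((6 ⊗ -3) ⊕ (-4 ⊕ 2)) gives -4.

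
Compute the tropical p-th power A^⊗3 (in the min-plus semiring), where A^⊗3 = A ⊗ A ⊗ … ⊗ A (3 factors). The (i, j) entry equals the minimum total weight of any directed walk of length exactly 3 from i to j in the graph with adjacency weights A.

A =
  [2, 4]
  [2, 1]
A^⊗3 =
  [6, 6]
  [4, 3]

Each entry (A^⊗3)_ij equals the minimum over all length-3 walks i = v_0 → v_1 → … → v_3 = j of Σ_t A[v_t][v_{t+1}]. For example, for (i, j) = (0, 1) we minimise over 4 possible intermediate vertex sequences; the minimum is 6, attained along the walk 0 → 1 → 1 → 1.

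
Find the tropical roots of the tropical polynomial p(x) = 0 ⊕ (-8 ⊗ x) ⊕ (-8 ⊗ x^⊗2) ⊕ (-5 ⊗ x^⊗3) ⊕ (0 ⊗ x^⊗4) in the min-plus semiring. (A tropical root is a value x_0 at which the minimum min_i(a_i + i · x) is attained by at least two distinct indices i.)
Roots: {-5, -3, 0, 8}

Each tropical root is a break point of the lower envelope of the lines y = a_i + i · x (there are 5 lines, with slopes 0, 1, ..., 4). Only the lines that attain the minimum somewhere contribute to roots; other lines are dominated. Here the surviving (envelope) indices are i = 4, i = 3, i = 2, i = 1, i = 0.
Intersections between consecutive envelope lines give the roots: for adjacent envelope indices i < j the intersection is x = (a_i − a_j) / (j − i). Reading off the sorted break points: {-5, -3, 0, 8}.
Verification: at each break x_0, at least two indices attain the minimum of min_i(a_i + i · x_0).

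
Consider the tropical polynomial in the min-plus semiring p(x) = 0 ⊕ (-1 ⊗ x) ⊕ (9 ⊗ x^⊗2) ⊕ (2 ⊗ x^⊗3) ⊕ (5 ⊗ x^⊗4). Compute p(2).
p(2) = 0

A tropical monomial a ⊗ x^⊗i evaluates to a + i · x. Evaluating each term at x = 2:
  Term 0 contributes 0 + 0 · 2 = 0
  Term 1 contributes -1 + 1 · 2 = 1
  Term 2 contributes 9 + 2 · 2 = 13
  Term 3 contributes 2 + 3 · 2 = 8
  Term 4 contributes 5 + 4 · 2 = 13
p(2) = ⊕ of these = min[0, 1, 13, 8, 13] = 0.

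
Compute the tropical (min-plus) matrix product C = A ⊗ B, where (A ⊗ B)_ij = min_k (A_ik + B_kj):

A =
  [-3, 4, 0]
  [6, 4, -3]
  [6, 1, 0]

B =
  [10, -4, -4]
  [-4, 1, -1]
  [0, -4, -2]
A ⊗ B =
  [0, -7, -7]
  [-3, -7, -5]
  [-3, -4, -2]

Apply the min-plus product entry-by-entry:
  C[0][0] = min over k of (A[0][0] + B[0][0] = -3 + 10 = 7, A[0][1] + B[1][0] = 4 + -4 = 0, A[0][2] + B[2][0] = 0 + 0 = 0) = 0 (attained at k = 1)
  C[0][1] = min over k of (A[0][0] + B[0][1] = -3 + -4 = -7, A[0][1] + B[1][1] = 4 + 1 = 5, A[0][2] + B[2][1] = 0 + -4 = -4) = -7 (attained at k = 0)
  C[0][2] = min over k of (A[0][0] + B[0][2] = -3 + -4 = -7, A[0][1] + B[1][2] = 4 + -1 = 3, A[0][2] + B[2][2] = 0 + -2 = -2) = -7 (attained at k = 0)
  C[1][0] = min over k of (A[1][0] + B[0][0] = 6 + 10 = 16, A[1][1] + B[1][0] = 4 + -4 = 0, A[1][2] + B[2][0] = -3 + 0 = -3) = -3 (attained at k = 2)
  C[1][1] = min over k of (A[1][0] + B[0][1] = 6 + -4 = 2, A[1][1] + B[1][1] = 4 + 1 = 5, A[1][2] + B[2][1] = -3 + -4 = -7) = -7 (attained at k = 2)
  C[1][2] = min over k of (A[1][0] + B[0][2] = 6 + -4 = 2, A[1][1] + B[1][2] = 4 + -1 = 3, A[1][2] + B[2][2] = -3 + -2 = -5) = -5 (attained at k = 2)
  C[2][0] = min over k of (A[2][0] + B[0][0] = 6 + 10 = 16, A[2][1] + B[1][0] = 1 + -4 = -3, A[2][2] + B[2][0] = 0 + 0 = 0) = -3 (attained at k = 1)
  C[2][1] = min over k of (A[2][0] + B[0][1] = 6 + -4 = 2, A[2][1] + B[1][1] = 1 + 1 = 2, A[2][2] + B[2][1] = 0 + -4 = -4) = -4 (attained at k = 2)
  C[2][2] = min over k of (A[2][0] + B[0][2] = 6 + -4 = 2, A[2][1] + B[1][2] = 1 + -1 = 0, A[2][2] + B[2][2] = 0 + -2 = -2) = -2 (attained at k = 2)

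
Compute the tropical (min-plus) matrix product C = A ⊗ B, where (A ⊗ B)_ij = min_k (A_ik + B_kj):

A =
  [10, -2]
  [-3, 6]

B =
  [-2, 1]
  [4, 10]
A ⊗ B =
  [2, 8]
  [-5, -2]

Apply the min-plus product entry-by-entry:
  C[0][0] = min over k of (A[0][0] + B[0][0] = 10 + -2 = 8, A[0][1] + B[1][0] = -2 + 4 = 2) = 2 (attained at k = 1)
  C[0][1] = min over k of (A[0][0] + B[0][1] = 10 + 1 = 11, A[0][1] + B[1][1] = -2 + 10 = 8) = 8 (attained at k = 1)
  C[1][0] = min over k of (A[1][0] + B[0][0] = -3 + -2 = -5, A[1][1] + B[1][0] = 6 + 4 = 10) = -5 (attained at k = 0)
  C[1][1] = min over k of (A[1][0] + B[0][1] = -3 + 1 = -2, A[1][1] + B[1][1] = 6 + 10 = 16) = -2 (attained at k = 0)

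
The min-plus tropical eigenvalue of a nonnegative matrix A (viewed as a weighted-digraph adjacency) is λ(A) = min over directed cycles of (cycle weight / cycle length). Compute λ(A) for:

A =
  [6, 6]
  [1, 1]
λ(A) = 1

Enumerate directed cycles and compute their means (weight / length). Sample:
  cycle 0 → 0: weight = 6, length = 1, mean = 6/1 ≈ 6.000
  cycle 1 → 1: weight = 1, length = 1, mean = 1/1 ≈ 1.000
  cycle 0 → 1 → 0: weight = 7, length = 2, mean = 7/2 ≈ 3.500
  cycle 1 → 0 → 1: weight = 7, length = 2, mean = 7/2 ≈ 3.500
Minimum mean = 1.000, attained e.g. along the cycle 1 → 1 with weight 1 and length 1. So λ(A) = 1/1 = 1.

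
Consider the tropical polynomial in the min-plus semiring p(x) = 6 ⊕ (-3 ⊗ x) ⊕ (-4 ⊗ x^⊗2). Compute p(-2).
p(-2) = -8

A tropical monomial a ⊗ x^⊗i evaluates to a + i · x. Evaluating each term at x = -2:
  Term 0 contributes 6 + 0 · -2 = 6
  Term 1 contributes -3 + 1 · -2 = -5
  Term 2 contributes -4 + 2 · -2 = -8
p(-2) = ⊕ of these = min[6, -5, -8] = -8.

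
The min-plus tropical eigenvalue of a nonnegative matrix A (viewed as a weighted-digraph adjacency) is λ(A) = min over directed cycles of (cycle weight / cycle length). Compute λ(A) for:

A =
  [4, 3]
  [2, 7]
λ(A) = 5/2

Enumerate directed cycles and compute their means (weight / length). Sample:
  cycle 0 → 0: weight = 4, length = 1, mean = 4/1 ≈ 4.000
  cycle 1 → 1: weight = 7, length = 1, mean = 7/1 ≈ 7.000
  cycle 0 → 1 → 0: weight = 5, length = 2, mean = 5/2 ≈ 2.500
  cycle 1 → 0 → 1: weight = 5, length = 2, mean = 5/2 ≈ 2.500
Minimum mean = 2.500, attained e.g. along the cycle 0 → 1 → 0 with weight 5 and length 2. So λ(A) = 5/2 = 5/2.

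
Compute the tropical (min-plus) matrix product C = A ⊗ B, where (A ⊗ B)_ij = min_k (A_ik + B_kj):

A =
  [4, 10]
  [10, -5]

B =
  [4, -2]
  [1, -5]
A ⊗ B =
  [8, 2]
  [-4, -10]

Apply the min-plus product entry-by-entry:
  C[0][0] = min over k of (A[0][0] + B[0][0] = 4 + 4 = 8, A[0][1] + B[1][0] = 10 + 1 = 11) = 8 (attained at k = 0)
  C[0][1] = min over k of (A[0][0] + B[0][1] = 4 + -2 = 2, A[0][1] + B[1][1] = 10 + -5 = 5) = 2 (attained at k = 0)
  C[1][0] = min over k of (A[1][0] + B[0][0] = 10 + 4 = 14, A[1][1] + B[1][0] = -5 + 1 = -4) = -4 (attained at k = 1)
  C[1][1] = min over k of (A[1][0] + B[0][1] = 10 + -2 = 8, A[1][1] + B[1][1] = -5 + -5 = -10) = -10 (attained at k = 1)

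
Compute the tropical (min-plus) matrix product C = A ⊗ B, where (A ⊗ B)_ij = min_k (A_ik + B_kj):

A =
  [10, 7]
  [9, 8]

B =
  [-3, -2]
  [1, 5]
A ⊗ B =
  [7, 8]
  [6, 7]

Apply the min-plus product entry-by-entry:
  C[0][0] = min over k of (A[0][0] + B[0][0] = 10 + -3 = 7, A[0][1] + B[1][0] = 7 + 1 = 8) = 7 (attained at k = 0)
  C[0][1] = min over k of (A[0][0] + B[0][1] = 10 + -2 = 8, A[0][1] + B[1][1] = 7 + 5 = 12) = 8 (attained at k = 0)
  C[1][0] = min over k of (A[1][0] + B[0][0] = 9 + -3 = 6, A[1][1] + B[1][0] = 8 + 1 = 9) = 6 (attained at k = 0)
  C[1][1] = min over k of (A[1][0] + B[0][1] = 9 + -2 = 7, A[1][1] + B[1][1] = 8 + 5 = 13) = 7 (attained at k = 0)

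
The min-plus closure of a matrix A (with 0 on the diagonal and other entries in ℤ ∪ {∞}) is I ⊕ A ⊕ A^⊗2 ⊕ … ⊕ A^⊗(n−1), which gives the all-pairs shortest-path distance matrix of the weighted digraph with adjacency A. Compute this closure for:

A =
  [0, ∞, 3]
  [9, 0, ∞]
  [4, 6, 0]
Closure =
  [0, 9, 3]
  [9, 0, 12]
  [4, 6, 0]

This is the Floyd-Warshall all-pairs shortest-path computation. For each intermediate vertex k = 0, 1, …, 2, update dist[i][j] ← min(dist[i][j], dist[i][k] + dist[k][j]). The final matrix gives, for each (i, j), the minimum total weight of any directed path from i to j (possibly empty when i = j).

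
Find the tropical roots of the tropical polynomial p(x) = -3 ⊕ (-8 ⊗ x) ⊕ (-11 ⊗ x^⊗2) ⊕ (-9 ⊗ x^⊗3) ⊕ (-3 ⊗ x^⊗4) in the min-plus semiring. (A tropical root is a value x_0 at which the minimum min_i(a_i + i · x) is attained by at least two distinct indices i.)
Roots: {-6, -2, 3, 5}

Each tropical root is a break point of the lower envelope of the lines y = a_i + i · x (there are 5 lines, with slopes 0, 1, ..., 4). Only the lines that attain the minimum somewhere contribute to roots; other lines are dominated. Here the surviving (envelope) indices are i = 4, i = 3, i = 2, i = 1, i = 0.
Intersections between consecutive envelope lines give the roots: for adjacent envelope indices i < j the intersection is x = (a_i − a_j) / (j − i). Reading off the sorted break points: {-6, -2, 3, 5}.
Verification: at each break x_0, at least two indices attain the minimum of min_i(a_i + i · x_0).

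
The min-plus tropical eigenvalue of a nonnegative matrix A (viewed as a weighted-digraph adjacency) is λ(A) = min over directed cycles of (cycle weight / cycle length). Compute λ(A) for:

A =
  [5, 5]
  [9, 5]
λ(A) = 5

Enumerate directed cycles and compute their means (weight / length). Sample:
  cycle 0 → 0: weight = 5, length = 1, mean = 5/1 ≈ 5.000
  cycle 1 → 1: weight = 5, length = 1, mean = 5/1 ≈ 5.000
  cycle 0 → 1 → 0: weight = 14, length = 2, mean = 14/2 ≈ 7.000
  cycle 1 → 0 → 1: weight = 14, length = 2, mean = 14/2 ≈ 7.000
Minimum mean = 5.000, attained e.g. along the cycle 0 → 0 with weight 5 and length 1. So λ(A) = 5/1 = 5.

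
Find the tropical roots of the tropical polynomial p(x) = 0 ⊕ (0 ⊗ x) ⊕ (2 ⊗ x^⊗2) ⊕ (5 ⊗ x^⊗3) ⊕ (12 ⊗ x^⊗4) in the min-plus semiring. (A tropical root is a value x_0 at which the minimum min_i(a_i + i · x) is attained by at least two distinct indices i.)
Roots: {-7, -3, -2, 0}

Each tropical root is a break point of the lower envelope of the lines y = a_i + i · x (there are 5 lines, with slopes 0, 1, ..., 4). Only the lines that attain the minimum somewhere contribute to roots; other lines are dominated. Here the surviving (envelope) indices are i = 4, i = 3, i = 2, i = 1, i = 0.
Intersections between consecutive envelope lines give the roots: for adjacent envelope indices i < j the intersection is x = (a_i − a_j) / (j − i). Reading off the sorted break points: {-7, -3, -2, 0}.
Verification: at each break x_0, at least two indices attain the minimum of min_i(a_i + i · x_0).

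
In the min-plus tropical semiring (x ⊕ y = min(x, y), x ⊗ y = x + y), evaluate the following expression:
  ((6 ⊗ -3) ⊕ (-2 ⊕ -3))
((6 ⊗ -3) ⊕ (-2 ⊕ -3)) = -3

Expand innermost to outermost. Recall ⊕ takes the minimum of its arguments and ⊗ takes their sum. Working out the expression ((6 ⊗ -3) ⊕ (-2 ⊕ -3)) gives -3.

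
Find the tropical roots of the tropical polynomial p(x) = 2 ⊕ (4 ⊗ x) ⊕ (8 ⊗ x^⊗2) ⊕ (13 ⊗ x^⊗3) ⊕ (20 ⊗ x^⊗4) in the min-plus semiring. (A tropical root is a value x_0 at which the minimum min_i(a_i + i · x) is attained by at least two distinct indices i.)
Roots: {-7, -5, -4, -2}

Each tropical root is a break point of the lower envelope of the lines y = a_i + i · x (there are 5 lines, with slopes 0, 1, ..., 4). Only the lines that attain the minimum somewhere contribute to roots; other lines are dominated. Here the surviving (envelope) indices are i = 4, i = 3, i = 2, i = 1, i = 0.
Intersections between consecutive envelope lines give the roots: for adjacent envelope indices i < j the intersection is x = (a_i − a_j) / (j − i). Reading off the sorted break points: {-7, -5, -4, -2}.
Verification: at each break x_0, at least two indices attain the minimum of min_i(a_i + i · x_0).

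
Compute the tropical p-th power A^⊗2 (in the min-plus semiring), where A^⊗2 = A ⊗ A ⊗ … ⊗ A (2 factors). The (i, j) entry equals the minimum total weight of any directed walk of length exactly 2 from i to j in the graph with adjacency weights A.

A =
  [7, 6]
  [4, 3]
A^⊗2 =
  [10, 9]
  [7, 6]

Each entry (A^⊗2)_ij equals the minimum over all length-2 walks i = v_0 → v_1 → … → v_2 = j of Σ_t A[v_t][v_{t+1}]. For example, for (i, j) = (0, 1) we minimise over 2 possible intermediate vertex sequences; the minimum is 9, attained along the walk 0 → 1 → 1.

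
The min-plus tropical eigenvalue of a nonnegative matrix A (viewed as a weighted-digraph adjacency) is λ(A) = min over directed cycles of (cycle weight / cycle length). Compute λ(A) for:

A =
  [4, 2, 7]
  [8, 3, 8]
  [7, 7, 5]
λ(A) = 3

Enumerate directed cycles and compute their means (weight / length). Sample:
  cycle 0 → 0: weight = 4, length = 1, mean = 4/1 ≈ 4.000
  cycle 1 → 1: weight = 3, length = 1, mean = 3/1 ≈ 3.000
  cycle 2 → 2: weight = 5, length = 1, mean = 5/1 ≈ 5.000
  cycle 0 → 1 → 0: weight = 10, length = 2, mean = 10/2 ≈ 5.000
  cycle 0 → 2 → 0: weight = 14, length = 2, mean = 14/2 ≈ 7.000
  cycle 1 → 0 → 1: weight = 10, length = 2, mean = 10/2 ≈ 5.000
Minimum mean = 3.000, attained e.g. along the cycle 1 → 1 with weight 3 and length 1. So λ(A) = 3/1 = 3.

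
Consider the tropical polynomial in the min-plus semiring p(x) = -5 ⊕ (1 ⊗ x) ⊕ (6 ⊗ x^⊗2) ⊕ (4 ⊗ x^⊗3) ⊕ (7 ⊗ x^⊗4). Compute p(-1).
p(-1) = -5

A tropical monomial a ⊗ x^⊗i evaluates to a + i · x. Evaluating each term at x = -1:
  Term 0 contributes -5 + 0 · -1 = -5
  Term 1 contributes 1 + 1 · -1 = 0
  Term 2 contributes 6 + 2 · -1 = 4
  Term 3 contributes 4 + 3 · -1 = 1
  Term 4 contributes 7 + 4 · -1 = 3
p(-1) = ⊕ of these = min[-5, 0, 4, 1, 3] = -5.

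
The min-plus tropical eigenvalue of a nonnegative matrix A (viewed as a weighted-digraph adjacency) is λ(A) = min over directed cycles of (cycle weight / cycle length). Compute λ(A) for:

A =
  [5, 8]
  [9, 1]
λ(A) = 1

Enumerate directed cycles and compute their means (weight / length). Sample:
  cycle 0 → 0: weight = 5, length = 1, mean = 5/1 ≈ 5.000
  cycle 1 → 1: weight = 1, length = 1, mean = 1/1 ≈ 1.000
  cycle 0 → 1 → 0: weight = 17, length = 2, mean = 17/2 ≈ 8.500
  cycle 1 → 0 → 1: weight = 17, length = 2, mean = 17/2 ≈ 8.500
Minimum mean = 1.000, attained e.g. along the cycle 1 → 1 with weight 1 and length 1. So λ(A) = 1/1 = 1.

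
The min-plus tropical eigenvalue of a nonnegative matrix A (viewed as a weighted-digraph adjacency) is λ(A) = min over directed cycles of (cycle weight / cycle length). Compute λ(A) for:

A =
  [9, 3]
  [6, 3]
λ(A) = 3

Enumerate directed cycles and compute their means (weight / length). Sample:
  cycle 0 → 0: weight = 9, length = 1, mean = 9/1 ≈ 9.000
  cycle 1 → 1: weight = 3, length = 1, mean = 3/1 ≈ 3.000
  cycle 0 → 1 → 0: weight = 9, length = 2, mean = 9/2 ≈ 4.500
  cycle 1 → 0 → 1: weight = 9, length = 2, mean = 9/2 ≈ 4.500
Minimum mean = 3.000, attained e.g. along the cycle 1 → 1 with weight 3 and length 1. So λ(A) = 3/1 = 3.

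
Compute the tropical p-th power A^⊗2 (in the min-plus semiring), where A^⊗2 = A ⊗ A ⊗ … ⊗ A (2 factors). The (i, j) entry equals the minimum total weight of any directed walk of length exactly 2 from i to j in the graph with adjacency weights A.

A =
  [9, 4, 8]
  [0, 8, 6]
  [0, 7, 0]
A^⊗2 =
  [4, 12, 8]
  [6, 4, 6]
  [0, 4, 0]

Each entry (A^⊗2)_ij equals the minimum over all length-2 walks i = v_0 → v_1 → … → v_2 = j of Σ_t A[v_t][v_{t+1}]. For example, for (i, j) = (0, 2) we minimise over 3 possible intermediate vertex sequences; the minimum is 8, attained along the walk 0 → 2 → 2.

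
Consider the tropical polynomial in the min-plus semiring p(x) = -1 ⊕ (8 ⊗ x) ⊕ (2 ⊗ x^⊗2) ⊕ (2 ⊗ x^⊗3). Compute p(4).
p(4) = -1

A tropical monomial a ⊗ x^⊗i evaluates to a + i · x. Evaluating each term at x = 4:
  Term 0 contributes -1 + 0 · 4 = -1
  Term 1 contributes 8 + 1 · 4 = 12
  Term 2 contributes 2 + 2 · 4 = 10
  Term 3 contributes 2 + 3 · 4 = 14
p(4) = ⊕ of these = min[-1, 12, 10, 14] = -1.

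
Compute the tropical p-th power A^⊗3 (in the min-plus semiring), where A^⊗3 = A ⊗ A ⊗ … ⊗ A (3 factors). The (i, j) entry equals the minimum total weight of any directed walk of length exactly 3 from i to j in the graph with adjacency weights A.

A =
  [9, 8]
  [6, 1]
A^⊗3 =
  [15, 10]
  [8, 3]

Each entry (A^⊗3)_ij equals the minimum over all length-3 walks i = v_0 → v_1 → … → v_3 = j of Σ_t A[v_t][v_{t+1}]. For example, for (i, j) = (0, 1) we minimise over 4 possible intermediate vertex sequences; the minimum is 10, attained along the walk 0 → 1 → 1 → 1.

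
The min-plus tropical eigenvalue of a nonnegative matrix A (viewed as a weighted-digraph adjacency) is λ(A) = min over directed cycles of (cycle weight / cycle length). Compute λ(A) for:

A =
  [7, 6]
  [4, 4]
λ(A) = 4

Enumerate directed cycles and compute their means (weight / length). Sample:
  cycle 0 → 0: weight = 7, length = 1, mean = 7/1 ≈ 7.000
  cycle 1 → 1: weight = 4, length = 1, mean = 4/1 ≈ 4.000
  cycle 0 → 1 → 0: weight = 10, length = 2, mean = 10/2 ≈ 5.000
  cycle 1 → 0 → 1: weight = 10, length = 2, mean = 10/2 ≈ 5.000
Minimum mean = 4.000, attained e.g. along the cycle 1 → 1 with weight 4 and length 1. So λ(A) = 4/1 = 4.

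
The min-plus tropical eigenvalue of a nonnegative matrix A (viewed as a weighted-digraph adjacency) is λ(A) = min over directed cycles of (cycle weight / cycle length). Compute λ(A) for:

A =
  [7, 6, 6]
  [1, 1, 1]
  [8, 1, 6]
λ(A) = 1

Enumerate directed cycles and compute their means (weight / length). Sample:
  cycle 0 → 0: weight = 7, length = 1, mean = 7/1 ≈ 7.000
  cycle 1 → 1: weight = 1, length = 1, mean = 1/1 ≈ 1.000
  cycle 2 → 2: weight = 6, length = 1, mean = 6/1 ≈ 6.000
  cycle 0 → 1 → 0: weight = 7, length = 2, mean = 7/2 ≈ 3.500
  cycle 0 → 2 → 0: weight = 14, length = 2, mean = 14/2 ≈ 7.000
  cycle 1 → 0 → 1: weight = 7, length = 2, mean = 7/2 ≈ 3.500
Minimum mean = 1.000, attained e.g. along the cycle 1 → 1 with weight 1 and length 1. So λ(A) = 1/1 = 1.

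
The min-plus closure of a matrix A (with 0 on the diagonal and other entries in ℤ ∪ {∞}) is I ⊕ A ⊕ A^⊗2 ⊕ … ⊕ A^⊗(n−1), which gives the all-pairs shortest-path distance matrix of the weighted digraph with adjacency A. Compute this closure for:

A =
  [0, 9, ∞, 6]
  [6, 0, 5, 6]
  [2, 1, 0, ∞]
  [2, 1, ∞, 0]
Closure =
  [0, 7, 12, 6]
  [6, 0, 5, 6]
  [2, 1, 0, 7]
  [2, 1, 6, 0]

This is the Floyd-Warshall all-pairs shortest-path computation. For each intermediate vertex k = 0, 1, …, 3, update dist[i][j] ← min(dist[i][j], dist[i][k] + dist[k][j]). The final matrix gives, for each (i, j), the minimum total weight of any directed path from i to j (possibly empty when i = j).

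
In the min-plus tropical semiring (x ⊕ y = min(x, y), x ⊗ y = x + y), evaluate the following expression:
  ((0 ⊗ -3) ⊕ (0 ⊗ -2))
((0 ⊗ -3) ⊕ (0 ⊗ -2)) = -3

Expand innermost to outermost. Recall ⊕ takes the minimum of its arguments and ⊗ takes their sum. Working out the expression ((0 ⊗ -3) ⊕ (0 ⊗ -2)) gives -3.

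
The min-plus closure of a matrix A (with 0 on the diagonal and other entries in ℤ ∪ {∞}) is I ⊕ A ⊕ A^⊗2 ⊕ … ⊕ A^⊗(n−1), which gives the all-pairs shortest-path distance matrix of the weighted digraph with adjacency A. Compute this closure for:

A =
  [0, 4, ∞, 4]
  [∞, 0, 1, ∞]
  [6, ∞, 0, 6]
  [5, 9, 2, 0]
Closure =
  [0, 4, 5, 4]
  [7, 0, 1, 7]
  [6, 10, 0, 6]
  [5, 9, 2, 0]

This is the Floyd-Warshall all-pairs shortest-path computation. For each intermediate vertex k = 0, 1, …, 3, update dist[i][j] ← min(dist[i][j], dist[i][k] + dist[k][j]). The final matrix gives, for each (i, j), the minimum total weight of any directed path from i to j (possibly empty when i = j).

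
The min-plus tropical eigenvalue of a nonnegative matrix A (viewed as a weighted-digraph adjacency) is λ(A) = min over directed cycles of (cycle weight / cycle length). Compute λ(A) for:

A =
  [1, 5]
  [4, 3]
λ(A) = 1

Enumerate directed cycles and compute their means (weight / length). Sample:
  cycle 0 → 0: weight = 1, length = 1, mean = 1/1 ≈ 1.000
  cycle 1 → 1: weight = 3, length = 1, mean = 3/1 ≈ 3.000
  cycle 0 → 1 → 0: weight = 9, length = 2, mean = 9/2 ≈ 4.500
  cycle 1 → 0 → 1: weight = 9, length = 2, mean = 9/2 ≈ 4.500
Minimum mean = 1.000, attained e.g. along the cycle 0 → 0 with weight 1 and length 1. So λ(A) = 1/1 = 1.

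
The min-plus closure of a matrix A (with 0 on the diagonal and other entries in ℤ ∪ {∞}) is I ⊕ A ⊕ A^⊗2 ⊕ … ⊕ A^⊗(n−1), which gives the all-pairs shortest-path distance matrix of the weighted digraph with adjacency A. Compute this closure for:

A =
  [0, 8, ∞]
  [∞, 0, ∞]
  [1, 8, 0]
Closure =
  [0, 8, ∞]
  [∞, 0, ∞]
  [1, 8, 0]

This is the Floyd-Warshall all-pairs shortest-path computation. For each intermediate vertex k = 0, 1, …, 2, update dist[i][j] ← min(dist[i][j], dist[i][k] + dist[k][j]). The final matrix gives, for each (i, j), the minimum total weight of any directed path from i to j (possibly empty when i = j).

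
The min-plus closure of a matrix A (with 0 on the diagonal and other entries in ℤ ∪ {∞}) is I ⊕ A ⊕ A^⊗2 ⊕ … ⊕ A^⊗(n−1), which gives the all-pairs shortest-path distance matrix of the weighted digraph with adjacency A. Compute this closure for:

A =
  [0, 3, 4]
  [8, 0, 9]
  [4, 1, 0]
Closure =
  [0, 3, 4]
  [8, 0, 9]
  [4, 1, 0]

This is the Floyd-Warshall all-pairs shortest-path computation. For each intermediate vertex k = 0, 1, …, 2, update dist[i][j] ← min(dist[i][j], dist[i][k] + dist[k][j]). The final matrix gives, for each (i, j), the minimum total weight of any directed path from i to j (possibly empty when i = j).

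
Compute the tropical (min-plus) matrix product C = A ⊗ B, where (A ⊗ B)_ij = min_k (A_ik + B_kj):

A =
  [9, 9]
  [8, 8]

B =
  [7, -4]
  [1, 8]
A ⊗ B =
  [10, 5]
  [9, 4]

Apply the min-plus product entry-by-entry:
  C[0][0] = min over k of (A[0][0] + B[0][0] = 9 + 7 = 16, A[0][1] + B[1][0] = 9 + 1 = 10) = 10 (attained at k = 1)
  C[0][1] = min over k of (A[0][0] + B[0][1] = 9 + -4 = 5, A[0][1] + B[1][1] = 9 + 8 = 17) = 5 (attained at k = 0)
  C[1][0] = min over k of (A[1][0] + B[0][0] = 8 + 7 = 15, A[1][1] + B[1][0] = 8 + 1 = 9) = 9 (attained at k = 1)
  C[1][1] = min over k of (A[1][0] + B[0][1] = 8 + -4 = 4, A[1][1] + B[1][1] = 8 + 8 = 16) = 4 (attained at k = 0)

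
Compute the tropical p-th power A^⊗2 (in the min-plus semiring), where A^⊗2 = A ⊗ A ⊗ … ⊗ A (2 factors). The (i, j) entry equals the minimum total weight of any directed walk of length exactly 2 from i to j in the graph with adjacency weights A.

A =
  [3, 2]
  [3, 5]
A^⊗2 =
  [5, 5]
  [6, 5]

Each entry (A^⊗2)_ij equals the minimum over all length-2 walks i = v_0 → v_1 → … → v_2 = j of Σ_t A[v_t][v_{t+1}]. For example, for (i, j) = (0, 1) we minimise over 2 possible intermediate vertex sequences; the minimum is 5, attained along the walk 0 → 0 → 1.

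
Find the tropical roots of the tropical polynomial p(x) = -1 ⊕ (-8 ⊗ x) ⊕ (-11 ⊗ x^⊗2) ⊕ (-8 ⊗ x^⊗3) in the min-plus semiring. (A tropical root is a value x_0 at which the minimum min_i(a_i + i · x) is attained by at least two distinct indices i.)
Roots: {-3, 3, 7}

Each tropical root is a break point of the lower envelope of the lines y = a_i + i · x (there are 4 lines, with slopes 0, 1, ..., 3). Only the lines that attain the minimum somewhere contribute to roots; other lines are dominated. Here the surviving (envelope) indices are i = 3, i = 2, i = 1, i = 0.
Intersections between consecutive envelope lines give the roots: for adjacent envelope indices i < j the intersection is x = (a_i − a_j) / (j − i). Reading off the sorted break points: {-3, 3, 7}.
Verification: at each break x_0, at least two indices attain the minimum of min_i(a_i + i · x_0).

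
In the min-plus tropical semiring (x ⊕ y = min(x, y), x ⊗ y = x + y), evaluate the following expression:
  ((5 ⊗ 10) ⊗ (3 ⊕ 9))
((5 ⊗ 10) ⊗ (3 ⊕ 9)) = 18

Expand innermost to outermost. Recall ⊕ takes the minimum of its arguments and ⊗ takes their sum. Working out the expression ((5 ⊗ 10) ⊗ (3 ⊕ 9)) gives 18.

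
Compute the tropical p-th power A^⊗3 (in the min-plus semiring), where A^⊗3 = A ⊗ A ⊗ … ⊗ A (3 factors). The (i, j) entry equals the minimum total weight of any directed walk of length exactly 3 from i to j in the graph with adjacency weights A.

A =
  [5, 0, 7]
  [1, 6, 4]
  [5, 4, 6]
A^⊗3 =
  [6, 1, 8]
  [2, 6, 5]
  [6, 5, 9]

Each entry (A^⊗3)_ij equals the minimum over all length-3 walks i = v_0 → v_1 → … → v_3 = j of Σ_t A[v_t][v_{t+1}]. For example, for (i, j) = (0, 2) we minimise over 9 possible intermediate vertex sequences; the minimum is 8, attained along the walk 0 → 1 → 0 → 2.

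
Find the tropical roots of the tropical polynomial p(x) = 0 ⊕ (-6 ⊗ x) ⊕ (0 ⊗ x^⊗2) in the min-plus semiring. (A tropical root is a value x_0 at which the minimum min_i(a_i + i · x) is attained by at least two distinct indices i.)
Roots: {-6, 6}

Each tropical root is a break point of the lower envelope of the lines y = a_i + i · x (there are 3 lines, with slopes 0, 1, ..., 2). Only the lines that attain the minimum somewhere contribute to roots; other lines are dominated. Here the surviving (envelope) indices are i = 2, i = 1, i = 0.
Intersections between consecutive envelope lines give the roots: for adjacent envelope indices i < j the intersection is x = (a_i − a_j) / (j − i). Reading off the sorted break points: {-6, 6}.
Verification: at each break x_0, at least two indices attain the minimum of min_i(a_i + i · x_0).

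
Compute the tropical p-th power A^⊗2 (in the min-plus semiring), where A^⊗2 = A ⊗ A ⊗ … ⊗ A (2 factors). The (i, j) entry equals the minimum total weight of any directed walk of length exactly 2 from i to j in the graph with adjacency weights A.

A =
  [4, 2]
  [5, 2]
A^⊗2 =
  [7, 4]
  [7, 4]

Each entry (A^⊗2)_ij equals the minimum over all length-2 walks i = v_0 → v_1 → … → v_2 = j of Σ_t A[v_t][v_{t+1}]. For example, for (i, j) = (0, 1) we minimise over 2 possible intermediate vertex sequences; the minimum is 4, attained along the walk 0 → 1 → 1.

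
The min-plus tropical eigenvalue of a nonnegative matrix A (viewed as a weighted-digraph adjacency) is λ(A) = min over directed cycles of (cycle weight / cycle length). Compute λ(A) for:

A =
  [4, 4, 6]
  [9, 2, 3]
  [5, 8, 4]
λ(A) = 2

Enumerate directed cycles and compute their means (weight / length). Sample:
  cycle 0 → 0: weight = 4, length = 1, mean = 4/1 ≈ 4.000
  cycle 1 → 1: weight = 2, length = 1, mean = 2/1 ≈ 2.000
  cycle 2 → 2: weight = 4, length = 1, mean = 4/1 ≈ 4.000
  cycle 0 → 1 → 0: weight = 13, length = 2, mean = 13/2 ≈ 6.500
  cycle 0 → 2 → 0: weight = 11, length = 2, mean = 11/2 ≈ 5.500
  cycle 1 → 0 → 1: weight = 13, length = 2, mean = 13/2 ≈ 6.500
Minimum mean = 2.000, attained e.g. along the cycle 1 → 1 with weight 2 and length 1. So λ(A) = 2/1 = 2.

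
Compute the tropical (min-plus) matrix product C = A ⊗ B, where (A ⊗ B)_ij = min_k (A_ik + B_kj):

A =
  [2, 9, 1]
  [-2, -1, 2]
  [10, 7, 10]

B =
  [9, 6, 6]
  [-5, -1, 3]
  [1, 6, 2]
A ⊗ B =
  [2, 7, 3]
  [-6, -2, 2]
  [2, 6, 10]

Apply the min-plus product entry-by-entry:
  C[0][0] = min over k of (A[0][0] + B[0][0] = 2 + 9 = 11, A[0][1] + B[1][0] = 9 + -5 = 4, A[0][2] + B[2][0] = 1 + 1 = 2) = 2 (attained at k = 2)
  C[0][1] = min over k of (A[0][0] + B[0][1] = 2 + 6 = 8, A[0][1] + B[1][1] = 9 + -1 = 8, A[0][2] + B[2][1] = 1 + 6 = 7) = 7 (attained at k = 2)
  C[0][2] = min over k of (A[0][0] + B[0][2] = 2 + 6 = 8, A[0][1] + B[1][2] = 9 + 3 = 12, A[0][2] + B[2][2] = 1 + 2 = 3) = 3 (attained at k = 2)
  C[1][0] = min over k of (A[1][0] + B[0][0] = -2 + 9 = 7, A[1][1] + B[1][0] = -1 + -5 = -6, A[1][2] + B[2][0] = 2 + 1 = 3) = -6 (attained at k = 1)
  C[1][1] = min over k of (A[1][0] + B[0][1] = -2 + 6 = 4, A[1][1] + B[1][1] = -1 + -1 = -2, A[1][2] + B[2][1] = 2 + 6 = 8) = -2 (attained at k = 1)
  C[1][2] = min over k of (A[1][0] + B[0][2] = -2 + 6 = 4, A[1][1] + B[1][2] = -1 + 3 = 2, A[1][2] + B[2][2] = 2 + 2 = 4) = 2 (attained at k = 1)
  C[2][0] = min over k of (A[2][0] + B[0][0] = 10 + 9 = 19, A[2][1] + B[1][0] = 7 + -5 = 2, A[2][2] + B[2][0] = 10 + 1 = 11) = 2 (attained at k = 1)
  C[2][1] = min over k of (A[2][0] + B[0][1] = 10 + 6 = 16, A[2][1] + B[1][1] = 7 + -1 = 6, A[2][2] + B[2][1] = 10 + 6 = 16) = 6 (attained at k = 1)
  C[2][2] = min over k of (A[2][0] + B[0][2] = 10 + 6 = 16, A[2][1] + B[1][2] = 7 + 3 = 10, A[2][2] + B[2][2] = 10 + 2 = 12) = 10 (attained at k = 1)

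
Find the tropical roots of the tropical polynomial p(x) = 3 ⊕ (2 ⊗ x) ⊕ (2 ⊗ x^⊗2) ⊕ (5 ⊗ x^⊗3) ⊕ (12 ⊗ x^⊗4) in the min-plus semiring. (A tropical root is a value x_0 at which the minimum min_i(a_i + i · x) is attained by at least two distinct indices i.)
Roots: {-7, -3, 0, 1}

Each tropical root is a break point of the lower envelope of the lines y = a_i + i · x (there are 5 lines, with slopes 0, 1, ..., 4). Only the lines that attain the minimum somewhere contribute to roots; other lines are dominated. Here the surviving (envelope) indices are i = 4, i = 3, i = 2, i = 1, i = 0.
Intersections between consecutive envelope lines give the roots: for adjacent envelope indices i < j the intersection is x = (a_i − a_j) / (j − i). Reading off the sorted break points: {-7, -3, 0, 1}.
Verification: at each break x_0, at least two indices attain the minimum of min_i(a_i + i · x_0).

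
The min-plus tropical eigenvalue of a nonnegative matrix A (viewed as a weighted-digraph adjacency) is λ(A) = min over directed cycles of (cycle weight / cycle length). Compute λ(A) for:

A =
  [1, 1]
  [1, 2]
λ(A) = 1

Enumerate directed cycles and compute their means (weight / length). Sample:
  cycle 0 → 0: weight = 1, length = 1, mean = 1/1 ≈ 1.000
  cycle 1 → 1: weight = 2, length = 1, mean = 2/1 ≈ 2.000
  cycle 0 → 1 → 0: weight = 2, length = 2, mean = 2/2 ≈ 1.000
  cycle 1 → 0 → 1: weight = 2, length = 2, mean = 2/2 ≈ 1.000
Minimum mean = 1.000, attained e.g. along the cycle 0 → 0 with weight 1 and length 1. So λ(A) = 1/1 = 1.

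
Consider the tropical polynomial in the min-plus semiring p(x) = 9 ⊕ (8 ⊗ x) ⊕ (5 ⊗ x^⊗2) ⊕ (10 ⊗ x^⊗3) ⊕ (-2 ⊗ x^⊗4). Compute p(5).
p(5) = 9

A tropical monomial a ⊗ x^⊗i evaluates to a + i · x. Evaluating each term at x = 5:
  Term 0 contributes 9 + 0 · 5 = 9
  Term 1 contributes 8 + 1 · 5 = 13
  Term 2 contributes 5 + 2 · 5 = 15
  Term 3 contributes 10 + 3 · 5 = 25
  Term 4 contributes -2 + 4 · 5 = 18
p(5) = ⊕ of these = min[9, 13, 15, 25, 18] = 9.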